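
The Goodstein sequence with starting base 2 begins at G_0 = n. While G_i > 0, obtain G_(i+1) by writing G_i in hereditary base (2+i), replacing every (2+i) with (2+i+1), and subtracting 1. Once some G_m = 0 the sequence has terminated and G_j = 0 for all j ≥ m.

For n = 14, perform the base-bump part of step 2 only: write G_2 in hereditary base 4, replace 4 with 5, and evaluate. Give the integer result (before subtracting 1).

18751

base 2: 14 = 2^(2 + 1) + 2^2 + 2; at 3: 3^(3 + 1) + 3^3 + 3 = 111; next = 110
base 3: 110 = 3^(3 + 1) + 3^3 + 2; at 4: 4^(4 + 1) + 4^4 + 2 = 1282; next = 1281
base 4: 1281 = 4^(4 + 1) + 4^4 + 1; at 5: 5^(5 + 1) + 5^5 + 1 = 18751; next = 18750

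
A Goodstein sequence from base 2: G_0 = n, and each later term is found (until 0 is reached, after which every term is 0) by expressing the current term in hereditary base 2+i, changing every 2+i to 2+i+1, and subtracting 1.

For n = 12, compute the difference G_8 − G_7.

G_0 = 12. HB_2(12) = 2^(2 + 1) + 2^2. Bump = 108. G_1 = 107.
G_1 = 107. HB_3(107) = 3^(3 + 1) + 2·3^2 + 2·3 + 2. Bump = 1066. G_2 = 1065.
G_2 = 1065. HB_4(1065) = 4^(4 + 1) + 2·4^2 + 2·4 + 1. Bump = 15686. G_3 = 15685.
G_3 = 15685. HB_5(15685) = 5^(5 + 1) + 2·5^2 + 2·5. Bump = 280020. G_4 = 280019.
G_4 = 280019. HB_6(280019) = 6^(6 + 1) + 2·6^2 + 6 + 5. Bump = 5764911. G_5 = 5764910.
G_5 = 5764910. HB_7(5764910) = 7^(7 + 1) + 2·7^2 + 7 + 4. Bump = 134217868. G_6 = 134217867.
G_6 = 134217867. HB_8(134217867) = 8^(8 + 1) + 2·8^2 + 8 + 3. Bump = 3486784575. G_7 = 3486784574.
G_7 = 3486784574. HB_9(3486784574) = 9^(9 + 1) + 2·9^2 + 9 + 2. Bump = 100000000212. G_8 = 100000000211.

96513215637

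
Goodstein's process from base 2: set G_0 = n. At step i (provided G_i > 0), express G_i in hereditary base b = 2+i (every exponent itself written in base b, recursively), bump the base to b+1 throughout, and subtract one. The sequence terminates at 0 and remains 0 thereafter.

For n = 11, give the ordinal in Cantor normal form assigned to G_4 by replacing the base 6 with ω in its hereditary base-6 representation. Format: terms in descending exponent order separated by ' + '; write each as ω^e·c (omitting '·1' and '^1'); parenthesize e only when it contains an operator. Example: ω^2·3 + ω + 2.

ω^(ω + 1) + 1

(0) 11|_2 = 2^(2 + 1) + 2 + 1 ↦ 3^(3 + 1) + 3 + 1|_3 = 85 ⇒ 84
(1) 84|_3 = 3^(3 + 1) + 3 ↦ 4^(4 + 1) + 4|_4 = 1028 ⇒ 1027
(2) 1027|_4 = 4^(4 + 1) + 3 ↦ 5^(5 + 1) + 3|_5 = 15628 ⇒ 15627
(3) 15627|_5 = 5^(5 + 1) + 2 ↦ 6^(6 + 1) + 2|_6 = 279938 ⇒ 279937
(4) 279937|_6 = 6^(6 + 1) + 1 ↦ 7^(7 + 1) + 1|_7 = 5764802 ⇒ 5764801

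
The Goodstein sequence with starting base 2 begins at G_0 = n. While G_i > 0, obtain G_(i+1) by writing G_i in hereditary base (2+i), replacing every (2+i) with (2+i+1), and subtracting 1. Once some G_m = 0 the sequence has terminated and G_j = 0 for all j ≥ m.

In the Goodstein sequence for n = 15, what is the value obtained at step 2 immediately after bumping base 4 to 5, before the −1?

18753

15 —HB2→ 2^(2 + 1) + 2^2 + 2 + 1 —bump→ 3^(3 + 1) + 3^3 + 3 + 1 = 112 —(−1)→ 111
111 —HB3→ 3^(3 + 1) + 3^3 + 3 —bump→ 4^(4 + 1) + 4^4 + 4 = 1284 —(−1)→ 1283
1283 —HB4→ 4^(4 + 1) + 4^4 + 3 —bump→ 5^(5 + 1) + 5^5 + 3 = 18753 —(−1)→ 18752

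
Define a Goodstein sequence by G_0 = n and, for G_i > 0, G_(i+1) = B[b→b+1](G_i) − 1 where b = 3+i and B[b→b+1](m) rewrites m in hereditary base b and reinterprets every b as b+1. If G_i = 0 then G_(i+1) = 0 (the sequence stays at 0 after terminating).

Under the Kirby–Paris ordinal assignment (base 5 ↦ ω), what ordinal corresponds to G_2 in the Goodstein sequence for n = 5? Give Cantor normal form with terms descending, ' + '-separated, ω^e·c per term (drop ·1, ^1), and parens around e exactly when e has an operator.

ω

step 0: 5 = 3 + 2; sub 4 for 3: 4 + 2; = 6; G_1 = 6−1 = 5
step 1: 5 = 4 + 1; sub 5 for 4: 5 + 1; = 6; G_2 = 6−1 = 5
step 2: 5 = 5; sub 6 for 5: 6; = 6; G_3 = 6−1 = 5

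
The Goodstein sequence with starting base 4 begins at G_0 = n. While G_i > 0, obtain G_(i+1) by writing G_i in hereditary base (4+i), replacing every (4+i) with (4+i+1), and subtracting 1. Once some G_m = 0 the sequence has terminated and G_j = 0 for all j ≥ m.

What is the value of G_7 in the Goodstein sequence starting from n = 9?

(0) 9|_4 = 2·4 + 1 ↦ 2·5 + 1|_5 = 11 ⇒ 10
(1) 10|_5 = 2·5 ↦ 2·6|_6 = 12 ⇒ 11
(2) 11|_6 = 6 + 5 ↦ 7 + 5|_7 = 12 ⇒ 11
(3) 11|_7 = 7 + 4 ↦ 8 + 4|_8 = 12 ⇒ 11
(4) 11|_8 = 8 + 3 ↦ 9 + 3|_9 = 12 ⇒ 11
(5) 11|_9 = 9 + 2 ↦ 10 + 2|_10 = 12 ⇒ 11
(6) 11|_10 = 10 + 1 ↦ 11 + 1|_11 = 12 ⇒ 11
(7) 11|_11 = 11 ↦ 12|_12 = 12 ⇒ 11

11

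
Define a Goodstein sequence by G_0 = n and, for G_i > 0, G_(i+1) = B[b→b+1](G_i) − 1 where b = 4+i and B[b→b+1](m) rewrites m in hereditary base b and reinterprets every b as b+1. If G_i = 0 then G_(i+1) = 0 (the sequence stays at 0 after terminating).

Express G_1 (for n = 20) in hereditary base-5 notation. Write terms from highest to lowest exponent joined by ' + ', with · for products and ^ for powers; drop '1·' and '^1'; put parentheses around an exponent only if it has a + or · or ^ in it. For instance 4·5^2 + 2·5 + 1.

5^2 + 4

step 0: 20 = 4^2 + 4; sub 5 for 4: 5^2 + 5; = 30; G_1 = 30−1 = 29
step 1: 29 = 5^2 + 4; sub 6 for 5: 6^2 + 4; = 40; G_2 = 40−1 = 39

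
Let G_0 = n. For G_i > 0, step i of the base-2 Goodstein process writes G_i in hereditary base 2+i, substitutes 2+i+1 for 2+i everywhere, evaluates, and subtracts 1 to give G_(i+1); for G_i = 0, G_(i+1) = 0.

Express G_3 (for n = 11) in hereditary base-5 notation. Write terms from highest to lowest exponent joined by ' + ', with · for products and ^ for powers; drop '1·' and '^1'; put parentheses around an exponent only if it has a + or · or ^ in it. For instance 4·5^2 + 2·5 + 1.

5^(5 + 1) + 2

G_0 = 11. HB_2(11) = 2^(2 + 1) + 2 + 1. Bump = 85. G_1 = 84.
G_1 = 84. HB_3(84) = 3^(3 + 1) + 3. Bump = 1028. G_2 = 1027.
G_2 = 1027. HB_4(1027) = 4^(4 + 1) + 3. Bump = 15628. G_3 = 15627.
G_3 = 15627. HB_5(15627) = 5^(5 + 1) + 2. Bump = 279938. G_4 = 279937.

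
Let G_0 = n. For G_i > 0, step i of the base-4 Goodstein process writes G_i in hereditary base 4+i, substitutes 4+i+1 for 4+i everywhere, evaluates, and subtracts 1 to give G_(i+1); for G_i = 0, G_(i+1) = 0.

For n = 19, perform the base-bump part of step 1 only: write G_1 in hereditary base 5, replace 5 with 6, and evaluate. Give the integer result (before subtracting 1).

38

19 —HB4→ 4^2 + 3 —bump→ 5^2 + 3 = 28 —(−1)→ 27
27 —HB5→ 5^2 + 2 —bump→ 6^2 + 2 = 38 —(−1)→ 37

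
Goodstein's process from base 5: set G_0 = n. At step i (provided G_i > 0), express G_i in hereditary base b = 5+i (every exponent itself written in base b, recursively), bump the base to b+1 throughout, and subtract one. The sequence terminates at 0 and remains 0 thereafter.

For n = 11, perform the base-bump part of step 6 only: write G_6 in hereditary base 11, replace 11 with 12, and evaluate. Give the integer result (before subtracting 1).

14

(0) 11|_5 = 2·5 + 1 ↦ 2·6 + 1|_6 = 13 ⇒ 12
(1) 12|_6 = 2·6 ↦ 2·7|_7 = 14 ⇒ 13
(2) 13|_7 = 7 + 6 ↦ 8 + 6|_8 = 14 ⇒ 13
(3) 13|_8 = 8 + 5 ↦ 9 + 5|_9 = 14 ⇒ 13
(4) 13|_9 = 9 + 4 ↦ 10 + 4|_10 = 14 ⇒ 13
(5) 13|_10 = 10 + 3 ↦ 11 + 3|_11 = 14 ⇒ 13
(6) 13|_11 = 11 + 2 ↦ 12 + 2|_12 = 14 ⇒ 13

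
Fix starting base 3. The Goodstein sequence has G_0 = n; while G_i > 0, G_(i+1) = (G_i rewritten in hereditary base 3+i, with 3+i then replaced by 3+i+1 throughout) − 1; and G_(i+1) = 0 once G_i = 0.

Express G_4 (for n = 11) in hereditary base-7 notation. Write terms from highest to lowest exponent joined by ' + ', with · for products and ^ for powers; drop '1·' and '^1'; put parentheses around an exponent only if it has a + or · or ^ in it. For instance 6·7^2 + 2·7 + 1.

(0) 11|_3 = 3^2 + 2 ↦ 4^2 + 2|_4 = 18 ⇒ 17
(1) 17|_4 = 4^2 + 1 ↦ 5^2 + 1|_5 = 26 ⇒ 25
(2) 25|_5 = 5^2 ↦ 6^2|_6 = 36 ⇒ 35
(3) 35|_6 = 5·6 + 5 ↦ 5·7 + 5|_7 = 40 ⇒ 39
(4) 39|_7 = 5·7 + 4 ↦ 5·8 + 4|_8 = 44 ⇒ 43

5·7 + 4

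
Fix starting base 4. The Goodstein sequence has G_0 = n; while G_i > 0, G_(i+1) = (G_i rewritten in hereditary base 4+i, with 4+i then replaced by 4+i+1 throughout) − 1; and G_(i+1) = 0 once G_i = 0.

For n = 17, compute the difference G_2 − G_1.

(0) 17|_4 = 4^2 + 1 ↦ 5^2 + 1|_5 = 26 ⇒ 25
(1) 25|_5 = 5^2 ↦ 6^2|_6 = 36 ⇒ 35

10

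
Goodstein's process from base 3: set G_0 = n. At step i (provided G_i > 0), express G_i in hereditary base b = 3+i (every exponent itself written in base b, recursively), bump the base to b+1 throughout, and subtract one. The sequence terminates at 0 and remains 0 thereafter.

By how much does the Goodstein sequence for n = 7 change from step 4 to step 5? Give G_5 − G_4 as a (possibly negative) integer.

G_0=7  [base 3] 2·3 + 1  →[3↦4]→  2·4 + 1 = 9  −1 ⇒ G_1=8
G_1=8  [base 4] 2·4  →[4↦5]→  2·5 = 10  −1 ⇒ G_2=9
G_2=9  [base 5] 5 + 4  →[5↦6]→  6 + 4 = 10  −1 ⇒ G_3=9
G_3=9  [base 6] 6 + 3  →[6↦7]→  7 + 3 = 10  −1 ⇒ G_4=9
G_4=9  [base 7] 7 + 2  →[7↦8]→  8 + 2 = 10  −1 ⇒ G_5=9

0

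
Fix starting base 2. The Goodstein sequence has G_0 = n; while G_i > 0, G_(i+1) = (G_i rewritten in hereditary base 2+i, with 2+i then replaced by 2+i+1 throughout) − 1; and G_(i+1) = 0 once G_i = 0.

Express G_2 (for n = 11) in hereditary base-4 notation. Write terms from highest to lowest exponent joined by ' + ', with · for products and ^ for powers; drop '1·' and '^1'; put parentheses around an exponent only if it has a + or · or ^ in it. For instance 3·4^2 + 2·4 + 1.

base 2: 11 = 2^(2 + 1) + 2 + 1; at 3: 3^(3 + 1) + 3 + 1 = 85; next = 84
base 3: 84 = 3^(3 + 1) + 3; at 4: 4^(4 + 1) + 4 = 1028; next = 1027
base 4: 1027 = 4^(4 + 1) + 3; at 5: 5^(5 + 1) + 3 = 15628; next = 15627

4^(4 + 1) + 3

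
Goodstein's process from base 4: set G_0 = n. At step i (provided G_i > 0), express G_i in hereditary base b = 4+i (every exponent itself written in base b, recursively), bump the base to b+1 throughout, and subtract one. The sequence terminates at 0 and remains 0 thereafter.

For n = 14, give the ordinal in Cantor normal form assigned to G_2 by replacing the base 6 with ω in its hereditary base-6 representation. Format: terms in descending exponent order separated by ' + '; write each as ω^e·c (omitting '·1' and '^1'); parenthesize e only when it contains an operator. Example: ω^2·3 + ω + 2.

ω·3

G_0 = 14. HB_4(14) = 3·4 + 2. Bump = 17. G_1 = 16.
G_1 = 16. HB_5(16) = 3·5 + 1. Bump = 19. G_2 = 18.
G_2 = 18. HB_6(18) = 3·6. Bump = 21. G_3 = 20.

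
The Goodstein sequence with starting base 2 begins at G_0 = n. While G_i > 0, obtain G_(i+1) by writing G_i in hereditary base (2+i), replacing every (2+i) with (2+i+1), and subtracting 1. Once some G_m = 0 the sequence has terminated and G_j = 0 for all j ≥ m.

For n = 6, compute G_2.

257

G_0=6  [base 2] 2^2 + 2  →[2↦3]→  3^3 + 3 = 30  −1 ⇒ G_1=29
G_1=29  [base 3] 3^3 + 2  →[3↦4]→  4^4 + 2 = 258  −1 ⇒ G_2=257
G_2=257  [base 4] 4^4 + 1  →[4↦5]→  5^5 + 1 = 3126  −1 ⇒ G_3=3125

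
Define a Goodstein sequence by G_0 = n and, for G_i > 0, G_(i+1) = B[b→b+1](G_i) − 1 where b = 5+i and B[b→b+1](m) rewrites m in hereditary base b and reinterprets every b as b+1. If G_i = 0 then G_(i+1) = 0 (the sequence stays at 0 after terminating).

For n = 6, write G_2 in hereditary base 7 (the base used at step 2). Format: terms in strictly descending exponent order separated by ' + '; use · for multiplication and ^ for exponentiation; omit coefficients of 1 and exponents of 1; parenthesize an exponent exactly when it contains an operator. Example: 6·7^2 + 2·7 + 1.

(0) 6|_5 = 5 + 1 ↦ 6 + 1|_6 = 7 ⇒ 6
(1) 6|_6 = 6 ↦ 7|_7 = 7 ⇒ 6
(2) 6|_7 = 6 ↦ 6|_8 = 6 ⇒ 5

6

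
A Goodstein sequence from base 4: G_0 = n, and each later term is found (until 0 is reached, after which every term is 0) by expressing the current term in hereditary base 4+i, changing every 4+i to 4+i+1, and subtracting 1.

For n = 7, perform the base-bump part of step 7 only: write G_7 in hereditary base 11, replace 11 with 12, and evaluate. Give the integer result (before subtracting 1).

G_0 = 7. HB_4(7) = 4 + 3. Bump = 8. G_1 = 7.
G_1 = 7. HB_5(7) = 5 + 2. Bump = 8. G_2 = 7.
G_2 = 7. HB_6(7) = 6 + 1. Bump = 8. G_3 = 7.
G_3 = 7. HB_7(7) = 7. Bump = 8. G_4 = 7.
G_4 = 7. HB_8(7) = 7. Bump = 7. G_5 = 6.
G_5 = 6. HB_9(6) = 6. Bump = 6. G_6 = 5.
G_6 = 5. HB_10(5) = 5. Bump = 5. G_7 = 4.
G_7 = 4. HB_11(4) = 4. Bump = 4. G_8 = 3.

4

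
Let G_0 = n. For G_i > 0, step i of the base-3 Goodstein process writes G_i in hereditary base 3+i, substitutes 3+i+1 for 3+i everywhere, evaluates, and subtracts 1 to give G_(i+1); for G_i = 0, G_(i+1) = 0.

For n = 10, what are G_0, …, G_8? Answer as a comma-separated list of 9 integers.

10, 16, 24, 27, 30, 33, 36, 39, 41

G_0=10  [base 3] 3^2 + 1  →[3↦4]→  4^2 + 1 = 17  −1 ⇒ G_1=16
G_1=16  [base 4] 4^2  →[4↦5]→  5^2 = 25  −1 ⇒ G_2=24
G_2=24  [base 5] 4·5 + 4  →[5↦6]→  4·6 + 4 = 28  −1 ⇒ G_3=27
G_3=27  [base 6] 4·6 + 3  →[6↦7]→  4·7 + 3 = 31  −1 ⇒ G_4=30
G_4=30  [base 7] 4·7 + 2  →[7↦8]→  4·8 + 2 = 34  −1 ⇒ G_5=33
G_5=33  [base 8] 4·8 + 1  →[8↦9]→  4·9 + 1 = 37  −1 ⇒ G_6=36
G_6=36  [base 9] 4·9  →[9↦10]→  4·10 = 40  −1 ⇒ G_7=39
G_7=39  [base 10] 3·10 + 9  →[10↦11]→  3·11 + 9 = 42  −1 ⇒ G_8=41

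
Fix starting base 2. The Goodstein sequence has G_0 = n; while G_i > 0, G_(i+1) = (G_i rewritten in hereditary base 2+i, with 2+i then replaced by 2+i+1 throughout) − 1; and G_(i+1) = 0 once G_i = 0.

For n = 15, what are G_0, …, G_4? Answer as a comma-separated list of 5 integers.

(0) 15|_2 = 2^(2 + 1) + 2^2 + 2 + 1 ↦ 3^(3 + 1) + 3^3 + 3 + 1|_3 = 112 ⇒ 111
(1) 111|_3 = 3^(3 + 1) + 3^3 + 3 ↦ 4^(4 + 1) + 4^4 + 4|_4 = 1284 ⇒ 1283
(2) 1283|_4 = 4^(4 + 1) + 4^4 + 3 ↦ 5^(5 + 1) + 5^5 + 3|_5 = 18753 ⇒ 18752
(3) 18752|_5 = 5^(5 + 1) + 5^5 + 2 ↦ 6^(6 + 1) + 6^6 + 2|_6 = 326594 ⇒ 326593

15, 111, 1283, 18752, 326593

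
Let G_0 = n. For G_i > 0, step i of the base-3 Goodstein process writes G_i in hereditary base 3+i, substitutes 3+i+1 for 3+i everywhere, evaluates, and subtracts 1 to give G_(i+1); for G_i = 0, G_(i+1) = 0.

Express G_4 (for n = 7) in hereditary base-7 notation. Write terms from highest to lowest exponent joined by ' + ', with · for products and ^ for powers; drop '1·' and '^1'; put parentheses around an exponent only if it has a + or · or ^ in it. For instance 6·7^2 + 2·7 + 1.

7 + 2

G_0 = 7. HB_3(7) = 2·3 + 1. Bump = 9. G_1 = 8.
G_1 = 8. HB_4(8) = 2·4. Bump = 10. G_2 = 9.
G_2 = 9. HB_5(9) = 5 + 4. Bump = 10. G_3 = 9.
G_3 = 9. HB_6(9) = 6 + 3. Bump = 10. G_4 = 9.
G_4 = 9. HB_7(9) = 7 + 2. Bump = 10. G_5 = 9.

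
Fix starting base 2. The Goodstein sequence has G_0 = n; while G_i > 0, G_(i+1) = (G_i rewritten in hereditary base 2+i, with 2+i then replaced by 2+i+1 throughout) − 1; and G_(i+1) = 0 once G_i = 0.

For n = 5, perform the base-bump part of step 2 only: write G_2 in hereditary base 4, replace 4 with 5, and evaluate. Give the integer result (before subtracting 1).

468

G_0 = 5. HB_2(5) = 2^2 + 1. Bump = 28. G_1 = 27.
G_1 = 27. HB_3(27) = 3^3. Bump = 256. G_2 = 255.
G_2 = 255. HB_4(255) = 3·4^3 + 3·4^2 + 3·4 + 3. Bump = 468. G_3 = 467.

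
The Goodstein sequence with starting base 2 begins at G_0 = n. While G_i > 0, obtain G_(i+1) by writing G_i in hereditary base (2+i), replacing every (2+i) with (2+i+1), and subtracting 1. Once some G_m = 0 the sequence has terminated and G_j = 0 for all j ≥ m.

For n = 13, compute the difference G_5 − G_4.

G_0 = 13. HB_2(13) = 2^(2 + 1) + 2^2 + 1. Bump = 109. G_1 = 108.
G_1 = 108. HB_3(108) = 3^(3 + 1) + 3^3. Bump = 1280. G_2 = 1279.
G_2 = 1279. HB_4(1279) = 4^(4 + 1) + 3·4^3 + 3·4^2 + 3·4 + 3. Bump = 16093. G_3 = 16092.
G_3 = 16092. HB_5(16092) = 5^(5 + 1) + 3·5^3 + 3·5^2 + 3·5 + 2. Bump = 280712. G_4 = 280711.
G_4 = 280711. HB_6(280711) = 6^(6 + 1) + 3·6^3 + 3·6^2 + 3·6 + 1. Bump = 5765999. G_5 = 5765998.

5485287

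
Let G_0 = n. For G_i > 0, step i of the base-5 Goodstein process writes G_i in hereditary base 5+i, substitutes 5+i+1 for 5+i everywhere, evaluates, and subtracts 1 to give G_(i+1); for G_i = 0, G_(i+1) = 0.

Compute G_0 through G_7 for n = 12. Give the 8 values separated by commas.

12 —HB5→ 2·5 + 2 —bump→ 2·6 + 2 = 14 —(−1)→ 13
13 —HB6→ 2·6 + 1 —bump→ 2·7 + 1 = 15 —(−1)→ 14
14 —HB7→ 2·7 —bump→ 2·8 = 16 —(−1)→ 15
15 —HB8→ 8 + 7 —bump→ 9 + 7 = 16 —(−1)→ 15
15 —HB9→ 9 + 6 —bump→ 10 + 6 = 16 —(−1)→ 15
15 —HB10→ 10 + 5 —bump→ 11 + 5 = 16 —(−1)→ 15
15 —HB11→ 11 + 4 —bump→ 12 + 4 = 16 —(−1)→ 15

12, 13, 14, 15, 15, 15, 15, 15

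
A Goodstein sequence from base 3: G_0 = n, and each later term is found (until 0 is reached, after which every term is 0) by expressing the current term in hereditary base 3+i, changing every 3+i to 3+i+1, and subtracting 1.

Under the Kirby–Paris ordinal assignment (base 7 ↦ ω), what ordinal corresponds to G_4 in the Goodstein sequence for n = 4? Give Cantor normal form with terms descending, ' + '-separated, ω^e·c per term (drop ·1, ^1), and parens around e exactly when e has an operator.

(0) 4|_3 = 3 + 1 ↦ 4 + 1|_4 = 5 ⇒ 4
(1) 4|_4 = 4 ↦ 5|_5 = 5 ⇒ 4
(2) 4|_5 = 4 ↦ 4|_6 = 4 ⇒ 3
(3) 3|_6 = 3 ↦ 3|_7 = 3 ⇒ 2
(4) 2|_7 = 2 ↦ 2|_8 = 2 ⇒ 1

2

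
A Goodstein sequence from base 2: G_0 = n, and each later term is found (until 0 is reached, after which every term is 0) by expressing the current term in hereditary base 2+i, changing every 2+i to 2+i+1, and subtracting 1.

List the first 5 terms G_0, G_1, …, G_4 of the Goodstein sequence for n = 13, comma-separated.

13, 108, 1279, 16092, 280711

(0) 13|_2 = 2^(2 + 1) + 2^2 + 1 ↦ 3^(3 + 1) + 3^3 + 1|_3 = 109 ⇒ 108
(1) 108|_3 = 3^(3 + 1) + 3^3 ↦ 4^(4 + 1) + 4^4|_4 = 1280 ⇒ 1279
(2) 1279|_4 = 4^(4 + 1) + 3·4^3 + 3·4^2 + 3·4 + 3 ↦ 5^(5 + 1) + 3·5^3 + 3·5^2 + 3·5 + 3|_5 = 16093 ⇒ 16092
(3) 16092|_5 = 5^(5 + 1) + 3·5^3 + 3·5^2 + 3·5 + 2 ↦ 6^(6 + 1) + 3·6^3 + 3·6^2 + 3·6 + 2|_6 = 280712 ⇒ 280711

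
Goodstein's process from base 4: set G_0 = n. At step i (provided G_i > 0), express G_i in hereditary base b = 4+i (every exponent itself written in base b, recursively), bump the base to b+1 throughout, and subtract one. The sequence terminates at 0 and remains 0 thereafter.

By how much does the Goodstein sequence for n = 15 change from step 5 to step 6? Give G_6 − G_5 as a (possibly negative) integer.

1

G_0 = 15. HB_4(15) = 3·4 + 3. Bump = 18. G_1 = 17.
G_1 = 17. HB_5(17) = 3·5 + 2. Bump = 20. G_2 = 19.
G_2 = 19. HB_6(19) = 3·6 + 1. Bump = 22. G_3 = 21.
G_3 = 21. HB_7(21) = 3·7. Bump = 24. G_4 = 23.
G_4 = 23. HB_8(23) = 2·8 + 7. Bump = 25. G_5 = 24.
G_5 = 24. HB_9(24) = 2·9 + 6. Bump = 26. G_6 = 25.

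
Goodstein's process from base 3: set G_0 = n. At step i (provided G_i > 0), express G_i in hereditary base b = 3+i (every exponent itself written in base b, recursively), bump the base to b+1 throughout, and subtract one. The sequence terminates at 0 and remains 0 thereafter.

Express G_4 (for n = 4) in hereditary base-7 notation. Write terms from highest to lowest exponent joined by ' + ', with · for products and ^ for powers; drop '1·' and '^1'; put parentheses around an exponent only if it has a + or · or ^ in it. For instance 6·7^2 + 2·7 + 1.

2

[0] 4 ≡ 3 + 1 (base 3). Lift 4: 5. −1: 4.
[1] 4 ≡ 4 (base 4). Lift 5: 5. −1: 4.
[2] 4 ≡ 4 (base 5). Lift 6: 4. −1: 3.
[3] 3 ≡ 3 (base 6). Lift 7: 3. −1: 2.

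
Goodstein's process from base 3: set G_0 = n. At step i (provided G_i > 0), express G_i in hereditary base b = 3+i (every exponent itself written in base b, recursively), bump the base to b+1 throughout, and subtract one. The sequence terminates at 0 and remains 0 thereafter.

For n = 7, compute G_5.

G_0=7  [base 3] 2·3 + 1  →[3↦4]→  2·4 + 1 = 9  −1 ⇒ G_1=8
G_1=8  [base 4] 2·4  →[4↦5]→  2·5 = 10  −1 ⇒ G_2=9
G_2=9  [base 5] 5 + 4  →[5↦6]→  6 + 4 = 10  −1 ⇒ G_3=9
G_3=9  [base 6] 6 + 3  →[6↦7]→  7 + 3 = 10  −1 ⇒ G_4=9
G_4=9  [base 7] 7 + 2  →[7↦8]→  8 + 2 = 10  −1 ⇒ G_5=9
G_5=9  [base 8] 8 + 1  →[8↦9]→  9 + 1 = 10  −1 ⇒ G_6=9

9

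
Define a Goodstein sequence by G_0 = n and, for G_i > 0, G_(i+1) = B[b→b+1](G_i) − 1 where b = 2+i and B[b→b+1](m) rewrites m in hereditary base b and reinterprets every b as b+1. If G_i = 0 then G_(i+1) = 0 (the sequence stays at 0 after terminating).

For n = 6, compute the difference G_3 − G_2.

[0] 6 ≡ 2^2 + 2 (base 2). Lift 3: 30. −1: 29.
[1] 29 ≡ 3^3 + 2 (base 3). Lift 4: 258. −1: 257.
[2] 257 ≡ 4^4 + 1 (base 4). Lift 5: 3126. −1: 3125.

2868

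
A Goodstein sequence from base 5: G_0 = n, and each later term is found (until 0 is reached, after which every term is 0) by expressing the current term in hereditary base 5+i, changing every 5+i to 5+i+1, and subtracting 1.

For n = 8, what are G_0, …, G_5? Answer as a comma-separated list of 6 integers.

[0] 8 ≡ 5 + 3 (base 5). Lift 6: 9. −1: 8.
[1] 8 ≡ 6 + 2 (base 6). Lift 7: 9. −1: 8.
[2] 8 ≡ 7 + 1 (base 7). Lift 8: 9. −1: 8.
[3] 8 ≡ 8 (base 8). Lift 9: 9. −1: 8.
[4] 8 ≡ 8 (base 9). Lift 10: 8. −1: 7.

8, 8, 8, 8, 8, 7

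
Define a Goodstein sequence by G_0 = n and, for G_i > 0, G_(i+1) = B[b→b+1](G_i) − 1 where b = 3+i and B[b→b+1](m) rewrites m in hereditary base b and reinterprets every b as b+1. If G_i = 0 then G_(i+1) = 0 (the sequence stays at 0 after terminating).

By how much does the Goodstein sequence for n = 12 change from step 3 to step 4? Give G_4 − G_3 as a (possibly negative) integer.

(0) 12|_3 = 3^2 + 3 ↦ 4^2 + 4|_4 = 20 ⇒ 19
(1) 19|_4 = 4^2 + 3 ↦ 5^2 + 3|_5 = 28 ⇒ 27
(2) 27|_5 = 5^2 + 2 ↦ 6^2 + 2|_6 = 38 ⇒ 37
(3) 37|_6 = 6^2 + 1 ↦ 7^2 + 1|_7 = 50 ⇒ 49

12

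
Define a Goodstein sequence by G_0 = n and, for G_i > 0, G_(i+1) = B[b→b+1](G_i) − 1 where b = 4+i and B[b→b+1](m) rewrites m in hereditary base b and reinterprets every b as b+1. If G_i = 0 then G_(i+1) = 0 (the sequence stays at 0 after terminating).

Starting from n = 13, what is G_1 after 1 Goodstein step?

15

[0] 13 ≡ 3·4 + 1 (base 4). Lift 5: 16. −1: 15.
[1] 15 ≡ 3·5 (base 5). Lift 6: 18. −1: 17.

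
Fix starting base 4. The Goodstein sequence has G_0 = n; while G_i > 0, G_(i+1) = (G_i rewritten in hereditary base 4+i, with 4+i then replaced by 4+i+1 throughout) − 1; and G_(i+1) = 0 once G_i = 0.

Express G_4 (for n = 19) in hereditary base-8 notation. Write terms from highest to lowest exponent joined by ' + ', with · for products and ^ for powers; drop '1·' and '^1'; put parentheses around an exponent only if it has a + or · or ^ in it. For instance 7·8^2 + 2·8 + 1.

7·8 + 7

[0] 19 ≡ 4^2 + 3 (base 4). Lift 5: 28. −1: 27.
[1] 27 ≡ 5^2 + 2 (base 5). Lift 6: 38. −1: 37.
[2] 37 ≡ 6^2 + 1 (base 6). Lift 7: 50. −1: 49.
[3] 49 ≡ 7^2 (base 7). Lift 8: 64. −1: 63.
[4] 63 ≡ 7·8 + 7 (base 8). Lift 9: 70. −1: 69.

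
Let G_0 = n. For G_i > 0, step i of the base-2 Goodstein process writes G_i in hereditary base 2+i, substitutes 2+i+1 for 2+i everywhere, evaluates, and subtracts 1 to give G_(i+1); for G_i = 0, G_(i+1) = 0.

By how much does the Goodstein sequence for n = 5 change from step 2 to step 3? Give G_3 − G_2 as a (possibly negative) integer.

212

G_0=5  [base 2] 2^2 + 1  →[2↦3]→  3^3 + 1 = 28  −1 ⇒ G_1=27
G_1=27  [base 3] 3^3  →[3↦4]→  4^4 = 256  −1 ⇒ G_2=255
G_2=255  [base 4] 3·4^3 + 3·4^2 + 3·4 + 3  →[4↦5]→  3·5^3 + 3·5^2 + 3·5 + 3 = 468  −1 ⇒ G_3=467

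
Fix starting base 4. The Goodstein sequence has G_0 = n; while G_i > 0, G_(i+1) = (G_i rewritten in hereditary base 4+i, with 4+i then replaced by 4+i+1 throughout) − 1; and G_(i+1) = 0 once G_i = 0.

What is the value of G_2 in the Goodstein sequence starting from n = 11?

13

step 0: 11 = 2·4 + 3; sub 5 for 4: 2·5 + 3; = 13; G_1 = 13−1 = 12
step 1: 12 = 2·5 + 2; sub 6 for 5: 2·6 + 2; = 14; G_2 = 14−1 = 13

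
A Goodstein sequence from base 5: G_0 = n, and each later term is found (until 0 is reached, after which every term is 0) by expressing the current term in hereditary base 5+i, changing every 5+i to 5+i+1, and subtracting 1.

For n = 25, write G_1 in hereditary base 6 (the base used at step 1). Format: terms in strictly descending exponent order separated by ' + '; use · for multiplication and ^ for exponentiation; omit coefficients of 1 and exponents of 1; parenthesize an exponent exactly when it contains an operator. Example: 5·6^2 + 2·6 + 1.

G_0 = 25. HB_5(25) = 5^2. Bump = 36. G_1 = 35.
G_1 = 35. HB_6(35) = 5·6 + 5. Bump = 40. G_2 = 39.

5·6 + 5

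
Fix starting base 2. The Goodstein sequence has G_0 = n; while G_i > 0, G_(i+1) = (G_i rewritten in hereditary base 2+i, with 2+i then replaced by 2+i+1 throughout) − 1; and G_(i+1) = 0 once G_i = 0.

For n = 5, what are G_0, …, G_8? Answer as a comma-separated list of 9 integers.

5, 27, 255, 467, 775, 1197, 1751, 2454, 3325

G_0 = 5. HB_2(5) = 2^2 + 1. Bump = 28. G_1 = 27.
G_1 = 27. HB_3(27) = 3^3. Bump = 256. G_2 = 255.
G_2 = 255. HB_4(255) = 3·4^3 + 3·4^2 + 3·4 + 3. Bump = 468. G_3 = 467.
G_3 = 467. HB_5(467) = 3·5^3 + 3·5^2 + 3·5 + 2. Bump = 776. G_4 = 775.
G_4 = 775. HB_6(775) = 3·6^3 + 3·6^2 + 3·6 + 1. Bump = 1198. G_5 = 1197.
G_5 = 1197. HB_7(1197) = 3·7^3 + 3·7^2 + 3·7. Bump = 1752. G_6 = 1751.
G_6 = 1751. HB_8(1751) = 3·8^3 + 3·8^2 + 2·8 + 7. Bump = 2455. G_7 = 2454.
G_7 = 2454. HB_9(2454) = 3·9^3 + 3·9^2 + 2·9 + 6. Bump = 3326. G_8 = 3325.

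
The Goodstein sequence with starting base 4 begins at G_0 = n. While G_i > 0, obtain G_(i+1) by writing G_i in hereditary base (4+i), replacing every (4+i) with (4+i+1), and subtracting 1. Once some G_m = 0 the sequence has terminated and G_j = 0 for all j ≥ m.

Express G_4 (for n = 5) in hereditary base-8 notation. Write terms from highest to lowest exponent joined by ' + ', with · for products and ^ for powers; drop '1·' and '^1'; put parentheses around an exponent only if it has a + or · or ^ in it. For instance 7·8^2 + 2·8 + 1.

3

G_0=5  [base 4] 4 + 1  →[4↦5]→  5 + 1 = 6  −1 ⇒ G_1=5
G_1=5  [base 5] 5  →[5↦6]→  6 = 6  −1 ⇒ G_2=5
G_2=5  [base 6] 5  →[6↦7]→  5 = 5  −1 ⇒ G_3=4
G_3=4  [base 7] 4  →[7↦8]→  4 = 4  −1 ⇒ G_4=3
G_4=3  [base 8] 3  →[8↦9]→  3 = 3  −1 ⇒ G_5=2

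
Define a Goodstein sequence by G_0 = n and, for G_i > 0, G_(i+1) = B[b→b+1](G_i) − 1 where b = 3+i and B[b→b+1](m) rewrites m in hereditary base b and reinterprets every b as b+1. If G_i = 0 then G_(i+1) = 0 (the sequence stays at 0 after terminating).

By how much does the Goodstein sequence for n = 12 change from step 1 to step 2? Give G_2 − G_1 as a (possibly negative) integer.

(0) 12|_3 = 3^2 + 3 ↦ 4^2 + 4|_4 = 20 ⇒ 19
(1) 19|_4 = 4^2 + 3 ↦ 5^2 + 3|_5 = 28 ⇒ 27

8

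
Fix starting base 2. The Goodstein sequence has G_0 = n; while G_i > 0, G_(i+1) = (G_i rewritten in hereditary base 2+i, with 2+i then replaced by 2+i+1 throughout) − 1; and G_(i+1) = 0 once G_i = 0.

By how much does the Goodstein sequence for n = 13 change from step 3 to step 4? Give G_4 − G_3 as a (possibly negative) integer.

13 —HB2→ 2^(2 + 1) + 2^2 + 1 —bump→ 3^(3 + 1) + 3^3 + 1 = 109 —(−1)→ 108
108 —HB3→ 3^(3 + 1) + 3^3 —bump→ 4^(4 + 1) + 4^4 = 1280 —(−1)→ 1279
1279 —HB4→ 4^(4 + 1) + 3·4^3 + 3·4^2 + 3·4 + 3 —bump→ 5^(5 + 1) + 3·5^3 + 3·5^2 + 3·5 + 3 = 16093 —(−1)→ 16092
16092 —HB5→ 5^(5 + 1) + 3·5^3 + 3·5^2 + 3·5 + 2 —bump→ 6^(6 + 1) + 3·6^3 + 3·6^2 + 3·6 + 2 = 280712 —(−1)→ 280711

264619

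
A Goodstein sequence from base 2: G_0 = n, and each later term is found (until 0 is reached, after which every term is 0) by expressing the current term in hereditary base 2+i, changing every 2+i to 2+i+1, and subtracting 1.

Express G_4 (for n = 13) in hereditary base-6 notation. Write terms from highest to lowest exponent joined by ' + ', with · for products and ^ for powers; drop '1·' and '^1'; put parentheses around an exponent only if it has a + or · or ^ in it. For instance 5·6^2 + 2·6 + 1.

G_0 = 13. HB_2(13) = 2^(2 + 1) + 2^2 + 1. Bump = 109. G_1 = 108.
G_1 = 108. HB_3(108) = 3^(3 + 1) + 3^3. Bump = 1280. G_2 = 1279.
G_2 = 1279. HB_4(1279) = 4^(4 + 1) + 3·4^3 + 3·4^2 + 3·4 + 3. Bump = 16093. G_3 = 16092.
G_3 = 16092. HB_5(16092) = 5^(5 + 1) + 3·5^3 + 3·5^2 + 3·5 + 2. Bump = 280712. G_4 = 280711.
G_4 = 280711. HB_6(280711) = 6^(6 + 1) + 3·6^3 + 3·6^2 + 3·6 + 1. Bump = 5765999. G_5 = 5765998.

6^(6 + 1) + 3·6^3 + 3·6^2 + 3·6 + 1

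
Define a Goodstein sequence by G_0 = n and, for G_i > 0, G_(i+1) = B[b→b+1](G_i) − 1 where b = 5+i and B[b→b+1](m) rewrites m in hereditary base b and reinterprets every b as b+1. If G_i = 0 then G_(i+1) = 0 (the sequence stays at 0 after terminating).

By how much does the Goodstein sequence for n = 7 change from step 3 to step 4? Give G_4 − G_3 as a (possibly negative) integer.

-1

i=0: 7 = 5 + 2 (b=5); 5→6: 6 + 2 = 8; 8−1 = 7
i=1: 7 = 6 + 1 (b=6); 6→7: 7 + 1 = 8; 8−1 = 7
i=2: 7 = 7 (b=7); 7→8: 8 = 8; 8−1 = 7
i=3: 7 = 7 (b=8); 8→9: 7 = 7; 7−1 = 6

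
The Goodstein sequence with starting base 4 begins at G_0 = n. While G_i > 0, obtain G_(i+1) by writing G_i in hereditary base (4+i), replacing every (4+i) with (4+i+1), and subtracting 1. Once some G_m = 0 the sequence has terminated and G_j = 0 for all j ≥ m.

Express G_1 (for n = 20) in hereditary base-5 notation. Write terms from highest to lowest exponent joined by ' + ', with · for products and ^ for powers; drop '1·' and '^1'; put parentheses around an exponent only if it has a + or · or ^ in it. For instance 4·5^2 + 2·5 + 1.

[0] 20 ≡ 4^2 + 4 (base 4). Lift 5: 30. −1: 29.
[1] 29 ≡ 5^2 + 4 (base 5). Lift 6: 40. −1: 39.

5^2 + 4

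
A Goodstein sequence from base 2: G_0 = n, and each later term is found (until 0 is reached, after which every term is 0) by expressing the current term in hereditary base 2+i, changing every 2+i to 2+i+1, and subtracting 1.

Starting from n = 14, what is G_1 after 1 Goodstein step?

14 —HB2→ 2^(2 + 1) + 2^2 + 2 —bump→ 3^(3 + 1) + 3^3 + 3 = 111 —(−1)→ 110
110 —HB3→ 3^(3 + 1) + 3^3 + 2 —bump→ 4^(4 + 1) + 4^4 + 2 = 1282 —(−1)→ 1281

110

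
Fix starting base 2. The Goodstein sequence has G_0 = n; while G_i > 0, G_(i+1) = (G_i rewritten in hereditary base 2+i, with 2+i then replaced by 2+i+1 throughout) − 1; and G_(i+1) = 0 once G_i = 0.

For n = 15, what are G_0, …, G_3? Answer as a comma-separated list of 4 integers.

G_0 = 15. HB_2(15) = 2^(2 + 1) + 2^2 + 2 + 1. Bump = 112. G_1 = 111.
G_1 = 111. HB_3(111) = 3^(3 + 1) + 3^3 + 3. Bump = 1284. G_2 = 1283.
G_2 = 1283. HB_4(1283) = 4^(4 + 1) + 4^4 + 3. Bump = 18753. G_3 = 18752.

15, 111, 1283, 18752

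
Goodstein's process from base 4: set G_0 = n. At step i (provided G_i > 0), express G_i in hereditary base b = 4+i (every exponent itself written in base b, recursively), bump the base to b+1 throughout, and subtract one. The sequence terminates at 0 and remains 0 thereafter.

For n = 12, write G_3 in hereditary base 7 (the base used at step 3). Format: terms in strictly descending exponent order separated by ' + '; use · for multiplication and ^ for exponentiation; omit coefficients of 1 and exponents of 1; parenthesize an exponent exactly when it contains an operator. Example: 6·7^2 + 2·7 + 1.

[0] 12 ≡ 3·4 (base 4). Lift 5: 15. −1: 14.
[1] 14 ≡ 2·5 + 4 (base 5). Lift 6: 16. −1: 15.
[2] 15 ≡ 2·6 + 3 (base 6). Lift 7: 17. −1: 16.

2·7 + 2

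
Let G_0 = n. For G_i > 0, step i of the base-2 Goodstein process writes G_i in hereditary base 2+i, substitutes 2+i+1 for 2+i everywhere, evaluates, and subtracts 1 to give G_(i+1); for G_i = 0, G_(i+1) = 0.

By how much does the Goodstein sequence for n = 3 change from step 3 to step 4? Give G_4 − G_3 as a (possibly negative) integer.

-1

i=0: 3 = 2 + 1 (b=2); 2→3: 3 + 1 = 4; 4−1 = 3
i=1: 3 = 3 (b=3); 3→4: 4 = 4; 4−1 = 3
i=2: 3 = 3 (b=4); 4→5: 3 = 3; 3−1 = 2
i=3: 2 = 2 (b=5); 5→6: 2 = 2; 2−1 = 1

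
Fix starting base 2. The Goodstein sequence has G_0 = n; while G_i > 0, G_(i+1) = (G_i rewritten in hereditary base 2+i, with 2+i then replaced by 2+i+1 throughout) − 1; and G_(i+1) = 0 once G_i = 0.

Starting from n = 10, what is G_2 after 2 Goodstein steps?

i=0: 10 = 2^(2 + 1) + 2 (b=2); 2→3: 3^(3 + 1) + 3 = 84; 84−1 = 83
i=1: 83 = 3^(3 + 1) + 2 (b=3); 3→4: 4^(4 + 1) + 2 = 1026; 1026−1 = 1025
i=2: 1025 = 4^(4 + 1) + 1 (b=4); 4→5: 5^(5 + 1) + 1 = 15626; 15626−1 = 15625

1025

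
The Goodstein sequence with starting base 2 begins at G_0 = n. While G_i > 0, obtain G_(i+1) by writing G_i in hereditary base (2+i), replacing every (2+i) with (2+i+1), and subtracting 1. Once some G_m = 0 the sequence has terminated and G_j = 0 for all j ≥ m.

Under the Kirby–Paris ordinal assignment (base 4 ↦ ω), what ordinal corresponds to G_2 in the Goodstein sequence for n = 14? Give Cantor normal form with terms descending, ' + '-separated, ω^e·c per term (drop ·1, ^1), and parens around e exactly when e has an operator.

G_0 = 14. HB_2(14) = 2^(2 + 1) + 2^2 + 2. Bump = 111. G_1 = 110.
G_1 = 110. HB_3(110) = 3^(3 + 1) + 3^3 + 2. Bump = 1282. G_2 = 1281.
G_2 = 1281. HB_4(1281) = 4^(4 + 1) + 4^4 + 1. Bump = 18751. G_3 = 18750.

ω^(ω + 1) + ω^ω + 1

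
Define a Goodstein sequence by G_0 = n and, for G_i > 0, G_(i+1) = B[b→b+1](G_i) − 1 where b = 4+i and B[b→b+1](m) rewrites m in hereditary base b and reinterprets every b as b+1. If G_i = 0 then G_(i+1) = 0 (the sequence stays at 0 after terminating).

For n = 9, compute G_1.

step 0: 9 = 2·4 + 1; sub 5 for 4: 2·5 + 1; = 11; G_1 = 11−1 = 10
step 1: 10 = 2·5; sub 6 for 5: 2·6; = 12; G_2 = 12−1 = 11

10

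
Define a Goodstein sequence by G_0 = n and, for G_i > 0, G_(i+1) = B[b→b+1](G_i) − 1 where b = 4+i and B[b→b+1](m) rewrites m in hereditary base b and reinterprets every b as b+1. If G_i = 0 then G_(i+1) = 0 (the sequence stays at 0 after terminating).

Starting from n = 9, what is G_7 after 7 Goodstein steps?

11

G_0=9  [base 4] 2·4 + 1  →[4↦5]→  2·5 + 1 = 11  −1 ⇒ G_1=10
G_1=10  [base 5] 2·5  →[5↦6]→  2·6 = 12  −1 ⇒ G_2=11
G_2=11  [base 6] 6 + 5  →[6↦7]→  7 + 5 = 12  −1 ⇒ G_3=11
G_3=11  [base 7] 7 + 4  →[7↦8]→  8 + 4 = 12  −1 ⇒ G_4=11
G_4=11  [base 8] 8 + 3  →[8↦9]→  9 + 3 = 12  −1 ⇒ G_5=11
G_5=11  [base 9] 9 + 2  →[9↦10]→  10 + 2 = 12  −1 ⇒ G_6=11
G_6=11  [base 10] 10 + 1  →[10↦11]→  11 + 1 = 12  −1 ⇒ G_7=11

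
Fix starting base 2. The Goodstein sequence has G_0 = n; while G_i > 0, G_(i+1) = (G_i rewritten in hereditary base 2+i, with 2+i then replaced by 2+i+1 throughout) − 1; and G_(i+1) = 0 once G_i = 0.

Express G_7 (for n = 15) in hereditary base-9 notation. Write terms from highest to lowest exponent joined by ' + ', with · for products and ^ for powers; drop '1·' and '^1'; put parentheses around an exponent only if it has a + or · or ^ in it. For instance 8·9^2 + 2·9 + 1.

G_0 = 15. HB_2(15) = 2^(2 + 1) + 2^2 + 2 + 1. Bump = 112. G_1 = 111.
G_1 = 111. HB_3(111) = 3^(3 + 1) + 3^3 + 3. Bump = 1284. G_2 = 1283.
G_2 = 1283. HB_4(1283) = 4^(4 + 1) + 4^4 + 3. Bump = 18753. G_3 = 18752.
G_3 = 18752. HB_5(18752) = 5^(5 + 1) + 5^5 + 2. Bump = 326594. G_4 = 326593.
G_4 = 326593. HB_6(326593) = 6^(6 + 1) + 6^6 + 1. Bump = 6588345. G_5 = 6588344.
G_5 = 6588344. HB_7(6588344) = 7^(7 + 1) + 7^7. Bump = 150994944. G_6 = 150994943.
G_6 = 150994943. HB_8(150994943) = 8^(8 + 1) + 7·8^7 + 7·8^6 + 7·8^5 + 7·8^4 + 7·8^3 + 7·8^2 + 7·8 + 7. Bump = 3524450281. G_7 = 3524450280.
G_7 = 3524450280. HB_9(3524450280) = 9^(9 + 1) + 7·9^7 + 7·9^6 + 7·9^5 + 7·9^4 + 7·9^3 + 7·9^2 + 7·9 + 6. Bump = 100077777776. G_8 = 100077777775.

9^(9 + 1) + 7·9^7 + 7·9^6 + 7·9^5 + 7·9^4 + 7·9^3 + 7·9^2 + 7·9 + 6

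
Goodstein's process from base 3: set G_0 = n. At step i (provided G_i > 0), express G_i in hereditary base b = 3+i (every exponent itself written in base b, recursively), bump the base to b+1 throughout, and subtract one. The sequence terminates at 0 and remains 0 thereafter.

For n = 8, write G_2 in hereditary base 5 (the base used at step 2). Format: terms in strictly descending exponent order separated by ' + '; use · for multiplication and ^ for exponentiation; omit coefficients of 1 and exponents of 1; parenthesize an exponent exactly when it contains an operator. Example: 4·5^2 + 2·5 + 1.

2·5

[0] 8 ≡ 2·3 + 2 (base 3). Lift 4: 10. −1: 9.
[1] 9 ≡ 2·4 + 1 (base 4). Lift 5: 11. −1: 10.
[2] 10 ≡ 2·5 (base 5). Lift 6: 12. −1: 11.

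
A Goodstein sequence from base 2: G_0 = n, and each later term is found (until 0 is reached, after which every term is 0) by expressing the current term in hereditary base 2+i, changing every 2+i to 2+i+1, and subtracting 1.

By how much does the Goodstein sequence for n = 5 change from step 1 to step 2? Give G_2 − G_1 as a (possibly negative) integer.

228

base 2: 5 = 2^2 + 1; at 3: 3^3 + 1 = 28; next = 27
base 3: 27 = 3^3; at 4: 4^4 = 256; next = 255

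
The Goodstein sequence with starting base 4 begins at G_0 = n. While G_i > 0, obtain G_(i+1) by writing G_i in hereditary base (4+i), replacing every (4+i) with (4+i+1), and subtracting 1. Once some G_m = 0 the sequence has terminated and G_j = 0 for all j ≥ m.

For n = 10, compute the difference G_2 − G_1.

base 4: 10 = 2·4 + 2; at 5: 2·5 + 2 = 12; next = 11
base 5: 11 = 2·5 + 1; at 6: 2·6 + 1 = 13; next = 12

1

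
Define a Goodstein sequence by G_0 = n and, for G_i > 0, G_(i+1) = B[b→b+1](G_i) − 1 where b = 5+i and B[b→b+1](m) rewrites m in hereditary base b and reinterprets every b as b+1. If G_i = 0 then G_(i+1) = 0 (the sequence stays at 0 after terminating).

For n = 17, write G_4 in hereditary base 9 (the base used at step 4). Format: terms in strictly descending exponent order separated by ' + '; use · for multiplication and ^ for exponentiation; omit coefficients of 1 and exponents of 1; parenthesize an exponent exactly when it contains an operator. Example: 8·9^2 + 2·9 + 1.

(0) 17|_5 = 3·5 + 2 ↦ 3·6 + 2|_6 = 20 ⇒ 19
(1) 19|_6 = 3·6 + 1 ↦ 3·7 + 1|_7 = 22 ⇒ 21
(2) 21|_7 = 3·7 ↦ 3·8|_8 = 24 ⇒ 23
(3) 23|_8 = 2·8 + 7 ↦ 2·9 + 7|_9 = 25 ⇒ 24
(4) 24|_9 = 2·9 + 6 ↦ 2·10 + 6|_10 = 26 ⇒ 25

2·9 + 6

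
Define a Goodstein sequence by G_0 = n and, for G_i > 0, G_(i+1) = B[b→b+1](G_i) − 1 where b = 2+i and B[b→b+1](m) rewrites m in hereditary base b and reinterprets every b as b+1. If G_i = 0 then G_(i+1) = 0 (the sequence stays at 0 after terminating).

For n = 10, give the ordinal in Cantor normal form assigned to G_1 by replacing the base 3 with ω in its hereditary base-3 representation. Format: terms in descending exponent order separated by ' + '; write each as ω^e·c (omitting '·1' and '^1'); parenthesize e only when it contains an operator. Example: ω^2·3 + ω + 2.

ω^(ω + 1) + 2

[0] 10 ≡ 2^(2 + 1) + 2 (base 2). Lift 3: 84. −1: 83.
[1] 83 ≡ 3^(3 + 1) + 2 (base 3). Lift 4: 1026. −1: 1025.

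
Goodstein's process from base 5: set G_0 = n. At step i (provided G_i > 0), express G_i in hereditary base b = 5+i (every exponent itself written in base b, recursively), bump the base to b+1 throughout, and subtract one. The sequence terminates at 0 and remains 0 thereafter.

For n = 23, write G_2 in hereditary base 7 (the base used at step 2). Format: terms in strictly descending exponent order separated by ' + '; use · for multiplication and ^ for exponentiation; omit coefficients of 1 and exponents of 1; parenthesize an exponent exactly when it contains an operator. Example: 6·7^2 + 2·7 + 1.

i=0: 23 = 4·5 + 3 (b=5); 5→6: 4·6 + 3 = 27; 27−1 = 26
i=1: 26 = 4·6 + 2 (b=6); 6→7: 4·7 + 2 = 30; 30−1 = 29
i=2: 29 = 4·7 + 1 (b=7); 7→8: 4·8 + 1 = 33; 33−1 = 32

4·7 + 1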